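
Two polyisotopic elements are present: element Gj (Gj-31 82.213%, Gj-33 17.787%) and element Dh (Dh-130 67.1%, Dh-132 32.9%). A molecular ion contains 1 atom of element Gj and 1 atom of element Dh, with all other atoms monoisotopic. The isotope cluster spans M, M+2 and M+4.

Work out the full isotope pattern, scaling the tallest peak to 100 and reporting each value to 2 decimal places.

100.00 : 70.67 : 10.61

Element Gj pattern (n=1): 0.82213 : 0.17787
Element Dh pattern (n=1): 0.6710 : 0.3290
Convolve the two distributions (both contribute in 2-u steps):
  M: 0.82213×0.6710 = 0.551649
  M+2: 0.82213×0.3290 + 0.17787×0.6710 = 0.389832
  M+4: 0.17787×0.3290 = 0.058519
Scale to base peak (0.551649) = 100: 100.00 : 70.67 : 10.61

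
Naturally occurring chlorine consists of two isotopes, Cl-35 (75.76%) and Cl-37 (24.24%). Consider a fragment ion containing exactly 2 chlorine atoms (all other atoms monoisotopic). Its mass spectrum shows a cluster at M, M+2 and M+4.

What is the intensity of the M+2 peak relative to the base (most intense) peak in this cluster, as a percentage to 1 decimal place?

(0.7576 + 0.2424)^2 gives M 0.5740, M+2 0.3673, M+4 0.0588; the largest is M.
P(M) = C(2,0) × 0.7576^2 × 0.2424^0 = 1 × 0.57395776 × 1.0000 = 0.573958 (base)
P(M+2) = C(2,1) × 0.7576^1 × 0.2424^1 = 2 × 0.7576 × 0.2424 = 0.367284
Relative intensity = 0.367284 / 0.573958 × 100 = 64.0

64.0%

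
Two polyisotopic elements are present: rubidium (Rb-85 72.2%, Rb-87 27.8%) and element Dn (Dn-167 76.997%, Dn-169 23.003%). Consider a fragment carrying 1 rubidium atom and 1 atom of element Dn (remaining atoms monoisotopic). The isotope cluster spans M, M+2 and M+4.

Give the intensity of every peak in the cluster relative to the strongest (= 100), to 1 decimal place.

Rubidium pattern (n=1): 0.7220 : 0.2780
Element Dn pattern (n=1): 0.76997 : 0.23003
Convolve the two distributions (both contribute in 2-u steps):
  M: 0.7220×0.76997 = 0.555918
  M+2: 0.7220×0.23003 + 0.2780×0.76997 = 0.380133
  M+4: 0.2780×0.23003 = 0.063948
Scale to base peak (0.555918) = 100: 100.0 : 68.4 : 11.5

100.0 : 68.4 : 11.5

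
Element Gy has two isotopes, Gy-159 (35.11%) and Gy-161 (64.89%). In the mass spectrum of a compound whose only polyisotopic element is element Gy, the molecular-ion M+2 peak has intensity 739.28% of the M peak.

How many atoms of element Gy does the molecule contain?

4

For n independent Gy atoms, I(M+2)/I(M) = n · (abundance Gy-161) / (abundance Gy-159) = n · 0.6489/0.3511.
n = 7.3928 × 0.3511/0.6489 = 4.00 ≈ 4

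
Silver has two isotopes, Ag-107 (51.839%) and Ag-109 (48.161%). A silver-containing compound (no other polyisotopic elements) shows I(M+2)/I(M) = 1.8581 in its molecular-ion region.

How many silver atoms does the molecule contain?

2

With n Ag atoms, P(M+2)/P(M) = C(n,1)·p^(n−1)q / p^n = n·q/p = n · 0.48161/0.51839.
n = 1.8581 × 0.51839/0.48161 = 2.00 ≈ 2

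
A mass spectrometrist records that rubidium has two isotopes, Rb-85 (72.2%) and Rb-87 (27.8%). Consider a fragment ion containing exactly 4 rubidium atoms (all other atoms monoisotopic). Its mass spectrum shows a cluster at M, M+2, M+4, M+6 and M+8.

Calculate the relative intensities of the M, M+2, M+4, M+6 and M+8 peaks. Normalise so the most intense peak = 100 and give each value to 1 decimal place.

Expanding (0.722 + 0.278)^4:
P(M) = 0.722^4 = 0.271737
P(M+2) = 4 × 0.722^3 × 0.278^1 = 0.418520
P(M+4) = 6 × 0.722^2 × 0.278^2 = 0.241721
P(M+6) = 4 × 0.722^1 × 0.278^3 = 0.062049
P(M+8) = 0.278^4 = 0.005973
The M+2 peak is largest (0.418520); scaling to 100 gives 64.9 : 100.0 : 57.8 : 14.8 : 1.4.

64.9 : 100.0 : 57.8 : 14.8 : 1.4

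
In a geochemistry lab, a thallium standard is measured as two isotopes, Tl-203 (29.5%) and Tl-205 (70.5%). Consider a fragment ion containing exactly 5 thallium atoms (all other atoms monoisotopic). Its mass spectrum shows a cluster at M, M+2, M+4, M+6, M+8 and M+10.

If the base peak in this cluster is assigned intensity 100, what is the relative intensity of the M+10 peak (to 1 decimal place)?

Binomial terms of (0.295 + 0.705)^5: M 0.0022, M+2 0.0267, M+4 0.1276, M+6 0.3049, M+8 0.3644, M+10 0.1742 → M+8 is the base peak.
P(M+8) = C(5,4) × 0.295^1 × 0.705^4 = 5 × 0.2950 × 0.24703385 = 0.364375 (base)
P(M+10) = C(5,5) × 0.295^0 × 0.705^5 = 1 × 1.0000 × 0.17415886 = 0.174159
Relative intensity = 0.174159 / 0.364375 × 100 = 47.8

47.8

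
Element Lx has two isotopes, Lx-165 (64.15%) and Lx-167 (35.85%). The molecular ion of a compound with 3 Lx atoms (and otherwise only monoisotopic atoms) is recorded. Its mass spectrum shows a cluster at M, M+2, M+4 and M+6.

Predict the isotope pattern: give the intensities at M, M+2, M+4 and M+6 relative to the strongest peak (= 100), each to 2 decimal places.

The 3 Lx atoms are independent, so intensities follow the terms of (0.6415 + 0.3585)^3.
P(M) = 0.6415^3 = 0.263992
P(M+2) = 3 × 0.6415^2 × 0.3585^1 = 0.442592
P(M+4) = 3 × 0.6415^1 × 0.3585^2 = 0.247341
P(M+6) = 0.3585^3 = 0.046075
The M+2 peak is largest (0.442592); scaling to 100 gives 59.65 : 100.00 : 55.88 : 10.41.

59.65 : 100.00 : 55.88 : 10.41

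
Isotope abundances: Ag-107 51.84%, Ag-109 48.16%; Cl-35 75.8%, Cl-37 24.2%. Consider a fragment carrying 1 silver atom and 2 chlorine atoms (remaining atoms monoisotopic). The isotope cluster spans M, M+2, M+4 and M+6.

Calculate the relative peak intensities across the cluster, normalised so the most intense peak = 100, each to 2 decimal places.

Silver pattern (n=1): 0.5184 : 0.4816
Chlorine pattern (n=2): 0.574564 : 0.366872 : 0.058564
Convolve the two distributions (both contribute in 2-u steps):
  M: 0.5184×0.574564 = 0.297854
  M+2: 0.5184×0.366872 + 0.4816×0.574564 = 0.466896
  M+4: 0.5184×0.058564 + 0.4816×0.366872 = 0.207045
  M+6: 0.4816×0.058564 = 0.028204
Scale to base peak (0.466896) = 100: 63.79 : 100.00 : 44.34 : 6.04

63.79 : 100.00 : 44.34 : 6.04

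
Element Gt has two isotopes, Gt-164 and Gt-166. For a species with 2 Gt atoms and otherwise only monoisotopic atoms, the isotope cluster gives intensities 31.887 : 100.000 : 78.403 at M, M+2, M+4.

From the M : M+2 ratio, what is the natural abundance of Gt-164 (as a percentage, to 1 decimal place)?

38.9%

Write p for the Gt-164 fraction. I(M+2)/I(M) = [C(2,1)·p^1·(1−p)] / p^2 = 2·(1−p)/p = 100.000/31.887 = 3.1361
(1−p)/p = 3.1361/2 = 1.5680  ⇒  p = 1/(1 + 1.5680) = 0.3894
Gt-164: 38.9%, Gt-166: 61.1%.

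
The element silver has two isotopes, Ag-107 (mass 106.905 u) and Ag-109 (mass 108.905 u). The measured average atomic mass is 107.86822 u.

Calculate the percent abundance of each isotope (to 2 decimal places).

Ag-107: 51.84%, Ag-109: 48.16%

With x = fraction of Ag-107 (so Ag-109 is 1 − x):
106.905·x + 108.905·(1 − x) = 107.86822
(106.905 − 108.905)·x = 107.86822 − 108.905
x = -1.03678 / -2.000 = 0.51839 → 51.84% Ag-107, 48.16% Ag-109.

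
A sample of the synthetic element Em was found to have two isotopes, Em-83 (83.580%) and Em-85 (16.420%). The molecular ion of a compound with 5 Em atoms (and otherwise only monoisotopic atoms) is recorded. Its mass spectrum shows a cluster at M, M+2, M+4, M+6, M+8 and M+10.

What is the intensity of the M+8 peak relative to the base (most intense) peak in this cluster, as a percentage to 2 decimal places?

0.74%

Term probabilities: M 0.4079, M+2 0.4006, M+4 0.1574, M+6 0.0309, M+8 0.0030, M+10 0.0001. Base peak = M.
P(M) = C(5,0) × 0.83580^5 × 0.16420^0 = 1 × 0.40786068 × 1.0000 = 0.407861 (base)
P(M+8) = C(5,4) × 0.83580^1 × 0.16420^4 = 5 × 0.8358 × 0.00072693 = 0.003038
Relative intensity = 0.003038 / 0.407861 × 100 = 0.74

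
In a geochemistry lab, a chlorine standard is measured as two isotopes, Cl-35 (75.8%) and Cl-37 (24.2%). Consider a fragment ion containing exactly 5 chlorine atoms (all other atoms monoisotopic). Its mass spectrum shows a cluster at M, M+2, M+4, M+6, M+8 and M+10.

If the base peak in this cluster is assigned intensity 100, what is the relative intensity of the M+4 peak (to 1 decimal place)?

(0.758 + 0.242)^5 gives M 0.2502, M+2 0.3994, M+4 0.2551, M+6 0.0814, M+8 0.0130, M+10 0.0008; the largest is M+2.
P(M+2) = C(5,1) × 0.758^4 × 0.242^1 = 5 × 0.33012379 × 0.2420 = 0.399450 (base)
P(M+4) = C(5,2) × 0.758^3 × 0.242^2 = 10 × 0.43551951 × 0.058564 = 0.255058
Relative intensity = 0.255058 / 0.399450 × 100 = 63.9

63.9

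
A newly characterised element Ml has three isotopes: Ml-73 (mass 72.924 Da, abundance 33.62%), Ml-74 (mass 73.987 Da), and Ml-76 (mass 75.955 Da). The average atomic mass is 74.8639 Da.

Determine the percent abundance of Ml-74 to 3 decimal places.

The remaining 66.38% is split between Ml-74 (fraction x) and Ml-76 (fraction 0.6638 − x).
Substituting: 73.987x + 75.955(0.6638 − x) = 50.3468512
(73.987 − 75.955)x = -0.0720778  ⇒  x = 0.03662, y = 0.62718
Ml-74: 3.662%, Ml-76: 62.718%.

3.662%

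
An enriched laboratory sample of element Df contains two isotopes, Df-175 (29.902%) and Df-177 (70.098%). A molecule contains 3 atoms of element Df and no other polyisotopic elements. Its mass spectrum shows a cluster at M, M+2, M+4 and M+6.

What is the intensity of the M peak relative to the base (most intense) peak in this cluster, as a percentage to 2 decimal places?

Term probabilities: M 0.0267, M+2 0.1880, M+4 0.4408, M+6 0.3444. Base peak = M+4.
P(M+4) = C(3,2) × 0.29902^1 × 0.70098^2 = 3 × 0.29902 × 0.49137296 = 0.440791 (base)
P(M) = C(3,0) × 0.29902^3 × 0.70098^0 = 1 × 0.02673626 × 1.0000 = 0.026736
Relative intensity = 0.026736 / 0.440791 × 100 = 6.07

6.07%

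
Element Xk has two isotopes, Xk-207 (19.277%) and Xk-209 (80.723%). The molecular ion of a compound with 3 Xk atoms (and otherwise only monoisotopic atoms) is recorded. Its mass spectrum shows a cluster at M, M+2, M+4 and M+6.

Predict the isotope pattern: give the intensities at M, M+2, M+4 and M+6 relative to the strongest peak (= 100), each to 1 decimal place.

Each Xk atom is independently Xk-207 (p = 0.19277) or Xk-209 (q = 0.80723); the cluster is the binomial expansion (p + q)^3.
P(M) = 0.19277^3 = 0.007163
P(M+2) = 3 × 0.19277^2 × 0.80723^1 = 0.089991
P(M+4) = 3 × 0.19277^1 × 0.80723^2 = 0.376839
P(M+6) = 0.80723^3 = 0.526007
The M+6 peak is largest (0.526007); scaling to 100 gives 1.4 : 17.1 : 71.6 : 100.0.

1.4 : 17.1 : 71.6 : 100.0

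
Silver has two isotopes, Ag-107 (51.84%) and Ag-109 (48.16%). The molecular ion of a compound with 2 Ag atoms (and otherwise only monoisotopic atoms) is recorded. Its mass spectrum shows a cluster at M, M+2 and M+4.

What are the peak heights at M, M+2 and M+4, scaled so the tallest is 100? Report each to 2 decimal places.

53.82 : 100.00 : 46.45

Expanding (0.5184 + 0.4816)^2:
P(M) = 0.5184^2 = 0.268739
P(M+2) = 2 × 0.5184^1 × 0.4816^1 = 0.499323
P(M+4) = 0.4816^2 = 0.231939
The M+2 peak is largest (0.499323); scaling to 100 gives 53.82 : 100.00 : 46.45.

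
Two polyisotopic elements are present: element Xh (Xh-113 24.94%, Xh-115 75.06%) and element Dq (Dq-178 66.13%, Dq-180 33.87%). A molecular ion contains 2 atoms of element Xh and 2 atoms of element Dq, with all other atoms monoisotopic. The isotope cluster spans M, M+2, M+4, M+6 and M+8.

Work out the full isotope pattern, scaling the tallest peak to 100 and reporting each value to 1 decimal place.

Element Xh pattern (n=2): 0.06220036 : 0.37439928 : 0.56340036
Element Dq pattern (n=2): 0.43731769 : 0.44796462 : 0.11471769
Convolve the two distributions (both contribute in 2-u steps):
  M: 0.06220036×0.43731769 = 0.027201
  M+2: 0.06220036×0.44796462 + 0.37439928×0.43731769 = 0.191595
  M+4: 0.06220036×0.11471769 + 0.37439928×0.44796462 + 0.56340036×0.43731769 = 0.421238
  M+6: 0.37439928×0.11471769 + 0.56340036×0.44796462 = 0.295334
  M+8: 0.56340036×0.11471769 = 0.064632
Scale to base peak (0.421238) = 100: 6.5 : 45.5 : 100.0 : 70.1 : 15.3

6.5 : 45.5 : 100.0 : 70.1 : 15.3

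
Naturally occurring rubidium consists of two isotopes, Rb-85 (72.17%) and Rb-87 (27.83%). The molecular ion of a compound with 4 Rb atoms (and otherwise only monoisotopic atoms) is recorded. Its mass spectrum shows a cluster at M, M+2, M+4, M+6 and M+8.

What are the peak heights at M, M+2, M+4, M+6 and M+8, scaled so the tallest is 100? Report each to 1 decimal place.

The 4 Rb atoms are independent, so intensities follow the terms of (0.7217 + 0.2783)^4.
P(M) = 0.7217^4 = 0.271286
P(M+2) = 4 × 0.7217^3 × 0.2783^1 = 0.418450
P(M+4) = 6 × 0.7217^2 × 0.2783^2 = 0.242042
P(M+6) = 4 × 0.7217^1 × 0.2783^3 = 0.062224
P(M+8) = 0.2783^4 = 0.005999
The M+2 peak is largest (0.418450); scaling to 100 gives 64.8 : 100.0 : 57.8 : 14.9 : 1.4.

64.8 : 100.0 : 57.8 : 14.9 : 1.4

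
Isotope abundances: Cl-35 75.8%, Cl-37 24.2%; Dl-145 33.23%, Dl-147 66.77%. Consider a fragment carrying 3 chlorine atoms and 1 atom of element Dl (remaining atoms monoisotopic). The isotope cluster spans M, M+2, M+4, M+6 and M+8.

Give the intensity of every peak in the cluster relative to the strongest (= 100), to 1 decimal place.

Chlorine pattern (n=3): 0.43551951 : 0.41713346 : 0.13317454 : 0.01417249
Element Dl pattern (n=1): 0.3323 : 0.6677
Convolve the two distributions (both contribute in 2-u steps):
  M: 0.43551951×0.3323 = 0.144723
  M+2: 0.43551951×0.6677 + 0.41713346×0.3323 = 0.429410
  M+4: 0.41713346×0.6677 + 0.13317454×0.3323 = 0.322774
  M+6: 0.13317454×0.6677 + 0.01417249×0.3323 = 0.093630
  M+8: 0.01417249×0.6677 = 0.009463
Scale to base peak (0.429410) = 100: 33.7 : 100.0 : 75.2 : 21.8 : 2.2

33.7 : 100.0 : 75.2 : 21.8 : 2.2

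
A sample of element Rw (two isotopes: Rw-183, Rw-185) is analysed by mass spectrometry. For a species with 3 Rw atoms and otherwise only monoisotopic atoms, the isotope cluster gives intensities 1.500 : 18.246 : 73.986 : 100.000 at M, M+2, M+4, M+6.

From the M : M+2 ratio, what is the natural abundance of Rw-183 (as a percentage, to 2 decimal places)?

19.78%

Let p = fractional abundance of Rw-183. I(M+2)/I(M) = [C(3,1)·p^2·(1−p)] / p^3 = 3·(1−p)/p = 18.246/1.500 = 12.1640
(1−p)/p = 12.1640/3 = 4.0547  ⇒  p = 1/(1 + 4.0547) = 0.1978
Rw-183: 19.78%, Rw-185: 80.22%.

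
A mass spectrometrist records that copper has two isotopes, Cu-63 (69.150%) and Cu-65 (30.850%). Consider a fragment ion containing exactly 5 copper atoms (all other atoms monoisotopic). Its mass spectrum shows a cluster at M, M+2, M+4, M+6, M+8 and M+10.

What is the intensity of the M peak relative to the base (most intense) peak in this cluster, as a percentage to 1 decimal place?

Binomial terms of (0.69150 + 0.30850)^5: M 0.1581, M+2 0.3527, M+4 0.3147, M+6 0.1404, M+8 0.0313, M+10 0.0028 → M+2 is the base peak.
P(M+2) = C(5,1) × 0.69150^4 × 0.30850^1 = 5 × 0.2286487 × 0.3085 = 0.352691 (base)
P(M) = C(5,0) × 0.69150^5 × 0.30850^0 = 1 × 0.15811058 × 1.0000 = 0.158111
Relative intensity = 0.158111 / 0.352691 × 100 = 44.8

44.8%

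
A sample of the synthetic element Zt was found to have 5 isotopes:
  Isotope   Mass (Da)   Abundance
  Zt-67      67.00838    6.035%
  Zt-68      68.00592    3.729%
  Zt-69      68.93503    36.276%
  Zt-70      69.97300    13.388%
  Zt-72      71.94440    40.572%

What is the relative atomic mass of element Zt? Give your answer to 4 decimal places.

70.1440 Da

Weight each isotope mass by its fractional abundance: 0.06035 × 67.00838 + 0.03729 × 68.00592 + 0.36276 × 68.93503 + 0.13388 × 69.97300 + 0.40572 × 71.94440
= 4.043956 + 2.535941 + 25.006871 + 9.367985 + 29.189282 = 70.144035 Da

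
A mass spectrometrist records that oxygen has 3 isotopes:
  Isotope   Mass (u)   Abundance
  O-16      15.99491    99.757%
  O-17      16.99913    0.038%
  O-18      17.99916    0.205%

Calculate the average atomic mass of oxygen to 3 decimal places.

15.999 u

Weight each isotope mass by its fractional abundance: 0.99757 × 15.99491 + 0.00038 × 16.99913 + 0.00205 × 17.99916
= 15.956042 + 0.006460 + 0.036898 = 15.999400 u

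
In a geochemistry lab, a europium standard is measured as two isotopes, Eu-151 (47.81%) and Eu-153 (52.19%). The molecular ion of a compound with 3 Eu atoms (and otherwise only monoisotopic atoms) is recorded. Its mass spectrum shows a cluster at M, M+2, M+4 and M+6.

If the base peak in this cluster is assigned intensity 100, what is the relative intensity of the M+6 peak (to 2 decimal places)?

36.39

(0.4781 + 0.5219)^3 gives M 0.1093, M+2 0.3579, M+4 0.3907, M+6 0.1422; the largest is M+4.
P(M+4) = C(3,2) × 0.4781^1 × 0.5219^2 = 3 × 0.4781 × 0.27237961 = 0.390674 (base)
P(M+6) = C(3,3) × 0.4781^0 × 0.5219^3 = 1 × 1.0000 × 0.14215492 = 0.142155
Relative intensity = 0.142155 / 0.390674 × 100 = 36.39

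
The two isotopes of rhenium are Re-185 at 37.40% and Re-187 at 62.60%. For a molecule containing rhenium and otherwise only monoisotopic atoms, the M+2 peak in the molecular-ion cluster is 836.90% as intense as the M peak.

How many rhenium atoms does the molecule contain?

5

With n Re atoms, P(M+2)/P(M) = C(n,1)·p^(n−1)q / p^n = n·q/p = n · 0.6260/0.3740.
n = 8.3690 × 0.3740/0.6260 = 5.00 ≈ 5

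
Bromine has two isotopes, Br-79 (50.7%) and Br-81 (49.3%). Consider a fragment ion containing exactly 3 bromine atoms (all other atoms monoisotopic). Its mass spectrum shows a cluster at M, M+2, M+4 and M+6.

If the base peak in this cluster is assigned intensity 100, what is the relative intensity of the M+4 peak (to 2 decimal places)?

97.24

Binomial terms of (0.507 + 0.493)^3: M 0.1303, M+2 0.3802, M+4 0.3697, M+6 0.1198 → M+2 is the base peak.
P(M+2) = C(3,1) × 0.507^2 × 0.493^1 = 3 × 0.257049 × 0.4930 = 0.380175 (base)
P(M+4) = C(3,2) × 0.507^1 × 0.493^2 = 3 × 0.5070 × 0.243049 = 0.369678
Relative intensity = 0.369678 / 0.380175 × 100 = 97.24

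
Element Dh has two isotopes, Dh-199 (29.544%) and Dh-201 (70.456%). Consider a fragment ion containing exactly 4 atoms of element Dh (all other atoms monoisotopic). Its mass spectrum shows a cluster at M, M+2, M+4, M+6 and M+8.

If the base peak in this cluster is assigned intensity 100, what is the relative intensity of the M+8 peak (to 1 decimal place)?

Binomial terms of (0.29544 + 0.70456)^4: M 0.0076, M+2 0.0727, M+4 0.2600, M+6 0.4133, M+8 0.2464 → M+6 is the base peak.
P(M+6) = C(4,3) × 0.29544^1 × 0.70456^3 = 4 × 0.29544 × 0.34974696 = 0.413317 (base)
P(M+8) = C(4,4) × 0.29544^0 × 0.70456^4 = 1 × 1.0000 × 0.24641772 = 0.246418
Relative intensity = 0.246418 / 0.413317 × 100 = 59.6

59.6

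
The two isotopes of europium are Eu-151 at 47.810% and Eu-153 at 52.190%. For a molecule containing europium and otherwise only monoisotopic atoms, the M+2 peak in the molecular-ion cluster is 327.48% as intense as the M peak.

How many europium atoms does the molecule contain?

3

For n independent Eu atoms, I(M+2)/I(M) = n · (abundance Eu-153) / (abundance Eu-151) = n · 0.52190/0.47810.
n = 3.2748 × 0.47810/0.52190 = 3.00 ≈ 3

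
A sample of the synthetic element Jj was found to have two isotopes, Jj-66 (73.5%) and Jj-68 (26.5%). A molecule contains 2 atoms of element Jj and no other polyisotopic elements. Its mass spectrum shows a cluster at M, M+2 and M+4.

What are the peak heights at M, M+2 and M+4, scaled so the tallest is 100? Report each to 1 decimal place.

Expanding (0.735 + 0.265)^2:
P(M) = 0.735^2 = 0.540225
P(M+2) = 2 × 0.735^1 × 0.265^1 = 0.389550
P(M+4) = 0.265^2 = 0.070225
The M peak is largest (0.540225); scaling to 100 gives 100.0 : 72.1 : 13.0.

100.0 : 72.1 : 13.0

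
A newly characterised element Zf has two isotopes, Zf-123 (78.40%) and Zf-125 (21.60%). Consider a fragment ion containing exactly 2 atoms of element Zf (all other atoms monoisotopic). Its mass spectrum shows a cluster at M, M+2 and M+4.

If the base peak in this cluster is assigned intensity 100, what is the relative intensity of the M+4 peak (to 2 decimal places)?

7.59

(0.7840 + 0.2160)^2 gives M 0.6147, M+2 0.3387, M+4 0.0467; the largest is M.
P(M) = C(2,0) × 0.7840^2 × 0.2160^0 = 1 × 0.614656 × 1.0000 = 0.614656 (base)
P(M+4) = C(2,2) × 0.7840^0 × 0.2160^2 = 1 × 1.0000 × 0.046656 = 0.046656
Relative intensity = 0.046656 / 0.614656 × 100 = 7.59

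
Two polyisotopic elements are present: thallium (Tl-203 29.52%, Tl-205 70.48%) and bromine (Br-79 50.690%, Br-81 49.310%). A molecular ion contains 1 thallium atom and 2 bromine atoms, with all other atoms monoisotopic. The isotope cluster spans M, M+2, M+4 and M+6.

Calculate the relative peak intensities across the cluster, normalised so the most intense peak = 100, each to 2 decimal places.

17.88 : 77.50 : 100.00 : 40.41

Thallium pattern (n=1): 0.2952 : 0.7048
Bromine pattern (n=2): 0.25694761 : 0.49990478 : 0.24314761
Convolve the two distributions (both contribute in 2-u steps):
  M: 0.2952×0.25694761 = 0.075851
  M+2: 0.2952×0.49990478 + 0.7048×0.25694761 = 0.328669
  M+4: 0.2952×0.24314761 + 0.7048×0.49990478 = 0.424110
  M+6: 0.7048×0.24314761 = 0.171370
Scale to base peak (0.424110) = 100: 17.88 : 77.50 : 100.00 : 40.41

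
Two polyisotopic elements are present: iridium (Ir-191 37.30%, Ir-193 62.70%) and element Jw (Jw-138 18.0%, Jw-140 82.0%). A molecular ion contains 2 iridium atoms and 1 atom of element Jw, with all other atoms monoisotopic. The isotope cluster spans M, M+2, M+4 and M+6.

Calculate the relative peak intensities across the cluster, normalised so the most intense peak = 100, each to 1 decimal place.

5.5 : 43.6 : 100.0 : 71.0

Iridium pattern (n=2): 0.139129 : 0.467742 : 0.393129
Element Jw pattern (n=1): 0.1800 : 0.8200
Convolve the two distributions (both contribute in 2-u steps):
  M: 0.139129×0.1800 = 0.025043
  M+2: 0.139129×0.8200 + 0.467742×0.1800 = 0.198279
  M+4: 0.467742×0.8200 + 0.393129×0.1800 = 0.454312
  M+6: 0.393129×0.8200 = 0.322366
Scale to base peak (0.454312) = 100: 5.5 : 43.6 : 100.0 : 71.0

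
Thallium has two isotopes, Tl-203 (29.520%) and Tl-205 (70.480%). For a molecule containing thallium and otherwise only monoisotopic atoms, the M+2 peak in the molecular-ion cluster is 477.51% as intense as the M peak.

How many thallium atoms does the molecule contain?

2

With n Tl atoms, P(M+2)/P(M) = C(n,1)·p^(n−1)q / p^n = n·q/p = n · 0.70480/0.29520.
n = 4.7751 × 0.29520/0.70480 = 2.00 ≈ 2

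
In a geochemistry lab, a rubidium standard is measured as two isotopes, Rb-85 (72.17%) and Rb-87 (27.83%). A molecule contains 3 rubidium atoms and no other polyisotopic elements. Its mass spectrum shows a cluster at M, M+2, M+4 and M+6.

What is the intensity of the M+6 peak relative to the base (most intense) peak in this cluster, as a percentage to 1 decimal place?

5.0%

Binomial terms of (0.7217 + 0.2783)^3: M 0.3759, M+2 0.4349, M+4 0.1677, M+6 0.0216 → M+2 is the base peak.
P(M+2) = C(3,1) × 0.7217^2 × 0.2783^1 = 3 × 0.52085089 × 0.2783 = 0.434858 (base)
P(M+6) = C(3,3) × 0.7217^0 × 0.2783^3 = 1 × 1.0000 × 0.02155458 = 0.021555
Relative intensity = 0.021555 / 0.434858 × 100 = 5.0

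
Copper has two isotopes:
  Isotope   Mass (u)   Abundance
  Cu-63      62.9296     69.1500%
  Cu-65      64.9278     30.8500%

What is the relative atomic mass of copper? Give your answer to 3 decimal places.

63.546 u

Weight each isotope mass by its fractional abundance: 0.691500 × 62.9296 + 0.308500 × 64.9278
= 43.51582 + 20.03023 = 63.54605 u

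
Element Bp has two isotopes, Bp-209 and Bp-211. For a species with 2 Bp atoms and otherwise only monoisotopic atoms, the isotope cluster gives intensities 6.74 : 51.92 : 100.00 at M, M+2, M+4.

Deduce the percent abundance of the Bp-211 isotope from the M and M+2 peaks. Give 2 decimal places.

Write p for the Bp-209 fraction. I(M+2)/I(M) = [C(2,1)·p^1·(1−p)] / p^2 = 2·(1−p)/p = 51.92/6.74 = 7.7033
(1−p)/p = 7.7033/2 = 3.8516  ⇒  p = 1/(1 + 3.8516) = 0.2061
Bp-209: 20.61%, Bp-211: 79.39%.

79.39%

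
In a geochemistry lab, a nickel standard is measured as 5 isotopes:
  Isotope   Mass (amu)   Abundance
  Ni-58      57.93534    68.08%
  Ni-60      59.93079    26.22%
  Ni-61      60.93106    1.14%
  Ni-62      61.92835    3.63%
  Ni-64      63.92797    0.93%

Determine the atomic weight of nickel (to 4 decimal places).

58.6934 amu

Weight each isotope mass by its fractional abundance: 0.6808 × 57.93534 + 0.2622 × 59.93079 + 0.0114 × 60.93106 + 0.0363 × 61.92835 + 0.0093 × 63.92797
= 39.442379 + 15.713853 + 0.694614 + 2.247999 + 0.594530 = 58.693375 amu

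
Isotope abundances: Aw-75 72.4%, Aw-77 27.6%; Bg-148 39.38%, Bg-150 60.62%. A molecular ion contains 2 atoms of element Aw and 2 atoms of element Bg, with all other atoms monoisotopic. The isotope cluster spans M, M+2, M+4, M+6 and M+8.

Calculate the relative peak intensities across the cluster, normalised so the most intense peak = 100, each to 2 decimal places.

Element Aw pattern (n=2): 0.524176 : 0.399648 : 0.076176
Element Bg pattern (n=2): 0.15507844 : 0.47744312 : 0.36747844
Convolve the two distributions (both contribute in 2-u steps):
  M: 0.524176×0.15507844 = 0.081288
  M+2: 0.524176×0.47744312 + 0.399648×0.15507844 = 0.312241
  M+4: 0.524176×0.36747844 + 0.399648×0.47744312 + 0.076176×0.15507844 = 0.395246
  M+6: 0.399648×0.36747844 + 0.076176×0.47744312 = 0.183232
  M+8: 0.076176×0.36747844 = 0.027993
Scale to base peak (0.395246) = 100: 20.57 : 79.00 : 100.00 : 46.36 : 7.08

20.57 : 79.00 : 100.00 : 46.36 : 7.08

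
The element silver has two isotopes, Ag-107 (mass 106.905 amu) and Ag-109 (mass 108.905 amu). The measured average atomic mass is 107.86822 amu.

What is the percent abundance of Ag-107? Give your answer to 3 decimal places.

51.839%

Let x be the fractional abundance of Ag-107; then Ag-109 has abundance 1 − x.
106.905·x + 108.905·(1 − x) = 107.86822
(106.905 − 108.905)·x = 107.86822 − 108.905
x = -1.03678 / -2.000 = 0.51839 → 51.839% Ag-107, 48.161% Ag-109.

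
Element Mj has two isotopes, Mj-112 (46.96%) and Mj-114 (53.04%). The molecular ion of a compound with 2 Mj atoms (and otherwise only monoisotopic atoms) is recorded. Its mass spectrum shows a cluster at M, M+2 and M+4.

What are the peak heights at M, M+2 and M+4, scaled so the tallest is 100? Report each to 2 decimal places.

44.27 : 100.00 : 56.47

The 2 Mj atoms are independent, so intensities follow the terms of (0.4696 + 0.5304)^2.
P(M) = 0.4696^2 = 0.220524
P(M+2) = 2 × 0.4696^1 × 0.5304^1 = 0.498152
P(M+4) = 0.5304^2 = 0.281324
The M+2 peak is largest (0.498152); scaling to 100 gives 44.27 : 100.00 : 56.47.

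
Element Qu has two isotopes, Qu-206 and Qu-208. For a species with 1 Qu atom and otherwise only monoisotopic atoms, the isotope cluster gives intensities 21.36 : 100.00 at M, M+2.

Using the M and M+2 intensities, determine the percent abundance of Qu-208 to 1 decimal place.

82.4%

If p is the fraction of Qu that is Qu-206, then I(M+2)/I(M) = [C(1,1)·p^0·(1−p)] / p^1 = 1·(1−p)/p = 100.00/21.36 = 4.6816
(1−p)/p = 4.6816/1 = 4.6816  ⇒  p = 1/(1 + 4.6816) = 0.1760
Qu-206: 17.6%, Qu-208: 82.4%.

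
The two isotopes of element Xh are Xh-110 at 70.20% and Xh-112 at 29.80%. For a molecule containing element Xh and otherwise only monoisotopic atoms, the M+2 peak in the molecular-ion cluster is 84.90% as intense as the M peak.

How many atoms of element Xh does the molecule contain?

The M+2/M ratio from n Xh atoms is n · q/p = n · 0.2980/0.7020.
n = 0.8490 × 0.7020/0.2980 = 2.00 ≈ 2

2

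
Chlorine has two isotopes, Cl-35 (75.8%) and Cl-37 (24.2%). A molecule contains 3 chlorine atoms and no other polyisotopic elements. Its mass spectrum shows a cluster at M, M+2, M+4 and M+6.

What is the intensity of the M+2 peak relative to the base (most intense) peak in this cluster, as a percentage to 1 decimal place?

(0.758 + 0.242)^3 gives M 0.4355, M+2 0.4171, M+4 0.1332, M+6 0.0142; the largest is M.
P(M) = C(3,0) × 0.758^3 × 0.242^0 = 1 × 0.43551951 × 1.0000 = 0.435520 (base)
P(M+2) = C(3,1) × 0.758^2 × 0.242^1 = 3 × 0.574564 × 0.2420 = 0.417133
Relative intensity = 0.417133 / 0.435520 × 100 = 95.8

95.8%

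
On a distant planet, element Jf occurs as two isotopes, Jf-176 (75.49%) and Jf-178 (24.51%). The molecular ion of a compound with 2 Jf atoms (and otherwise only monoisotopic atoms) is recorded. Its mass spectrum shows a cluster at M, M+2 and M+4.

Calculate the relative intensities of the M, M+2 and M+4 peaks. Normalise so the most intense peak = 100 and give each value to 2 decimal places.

100.00 : 64.94 : 10.54

The 2 Jf atoms are independent, so intensities follow the terms of (0.7549 + 0.2451)^2.
P(M) = 0.7549^2 = 0.569874
P(M+2) = 2 × 0.7549^1 × 0.2451^1 = 0.370052
P(M+4) = 0.2451^2 = 0.060074
The M peak is largest (0.569874); scaling to 100 gives 100.00 : 64.94 : 10.54.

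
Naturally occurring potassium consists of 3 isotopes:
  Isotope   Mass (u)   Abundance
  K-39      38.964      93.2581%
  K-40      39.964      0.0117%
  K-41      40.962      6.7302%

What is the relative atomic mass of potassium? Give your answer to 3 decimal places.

The abundance-weighted mean is 0.932581 × 38.964 + 0.000117 × 39.964 + 0.067302 × 40.962
= 36.3371 + 0.0047 + 2.7568 = 39.0986 u

39.099 u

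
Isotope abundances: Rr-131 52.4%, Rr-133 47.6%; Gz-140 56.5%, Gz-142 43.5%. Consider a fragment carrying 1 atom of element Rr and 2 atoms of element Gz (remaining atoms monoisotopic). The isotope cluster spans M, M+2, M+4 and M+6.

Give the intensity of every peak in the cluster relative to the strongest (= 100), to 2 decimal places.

Element Rr pattern (n=1): 0.5240 : 0.4760
Element Gz pattern (n=2): 0.319225 : 0.49155 : 0.189225
Convolve the two distributions (both contribute in 2-u steps):
  M: 0.5240×0.319225 = 0.167274
  M+2: 0.5240×0.49155 + 0.4760×0.319225 = 0.409523
  M+4: 0.5240×0.189225 + 0.4760×0.49155 = 0.333132
  M+6: 0.4760×0.189225 = 0.090071
Scale to base peak (0.409523) = 100: 40.85 : 100.00 : 81.35 : 21.99

40.85 : 100.00 : 81.35 : 21.99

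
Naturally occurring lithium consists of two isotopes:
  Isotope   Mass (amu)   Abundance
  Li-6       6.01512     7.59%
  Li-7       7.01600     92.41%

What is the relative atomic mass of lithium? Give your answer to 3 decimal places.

Weight each isotope mass by its fractional abundance: 0.0759 × 6.01512 + 0.9241 × 7.01600
= 0.456548 + 6.483486 = 6.940034 amu

6.940 amu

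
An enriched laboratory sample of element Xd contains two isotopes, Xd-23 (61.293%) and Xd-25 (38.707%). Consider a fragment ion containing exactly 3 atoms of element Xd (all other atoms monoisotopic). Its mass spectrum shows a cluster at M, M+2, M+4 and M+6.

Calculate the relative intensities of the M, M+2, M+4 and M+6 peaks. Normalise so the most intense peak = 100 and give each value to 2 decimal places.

52.78 : 100.00 : 63.15 : 13.29

Expanding (0.61293 + 0.38707)^3:
P(M) = 0.61293^3 = 0.230267
P(M+2) = 3 × 0.61293^2 × 0.38707^1 = 0.436247
P(M+4) = 3 × 0.61293^1 × 0.38707^2 = 0.275493
P(M+6) = 0.38707^3 = 0.057992
The M+2 peak is largest (0.436247); scaling to 100 gives 52.78 : 100.00 : 63.15 : 13.29.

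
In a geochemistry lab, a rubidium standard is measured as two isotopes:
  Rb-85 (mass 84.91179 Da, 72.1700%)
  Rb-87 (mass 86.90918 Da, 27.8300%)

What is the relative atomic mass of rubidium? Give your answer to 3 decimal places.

85.468 Da

Ar = Σ fᵢ·mᵢ = 0.721700 × 84.91179 + 0.278300 × 86.90918
= 61.280839 + 24.186825 = 85.467664 Da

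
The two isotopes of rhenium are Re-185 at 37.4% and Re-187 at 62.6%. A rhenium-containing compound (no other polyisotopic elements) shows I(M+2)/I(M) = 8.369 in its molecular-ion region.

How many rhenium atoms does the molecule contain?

5

For n independent Re atoms, I(M+2)/I(M) = n · (abundance Re-187) / (abundance Re-185) = n · 0.626/0.374.
n = 8.369 × 0.374/0.626 = 5.00 ≈ 5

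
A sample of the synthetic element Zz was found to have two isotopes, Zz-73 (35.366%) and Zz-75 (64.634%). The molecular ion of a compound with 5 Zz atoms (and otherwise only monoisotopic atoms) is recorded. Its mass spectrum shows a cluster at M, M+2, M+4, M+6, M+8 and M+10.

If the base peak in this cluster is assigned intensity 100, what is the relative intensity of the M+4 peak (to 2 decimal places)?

Binomial terms of (0.35366 + 0.64634)^5: M 0.0055, M+2 0.0506, M+4 0.1848, M+6 0.3377, M+8 0.3086, M+10 0.1128 → M+6 is the base peak.
P(M+6) = C(5,3) × 0.35366^2 × 0.64634^3 = 10 × 0.1250754 × 0.27001202 = 0.337719 (base)
P(M+4) = C(5,2) × 0.35366^3 × 0.64634^2 = 10 × 0.04423416 × 0.4177554 = 0.184791
Relative intensity = 0.184791 / 0.337719 × 100 = 54.72

54.72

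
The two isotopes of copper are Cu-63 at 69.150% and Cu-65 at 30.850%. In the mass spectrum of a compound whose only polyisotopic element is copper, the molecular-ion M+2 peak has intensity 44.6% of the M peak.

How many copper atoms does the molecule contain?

1

For n independent Cu atoms, I(M+2)/I(M) = n · (abundance Cu-65) / (abundance Cu-63) = n · 0.30850/0.69150.
n = 0.446 × 0.69150/0.30850 = 1.00 ≈ 1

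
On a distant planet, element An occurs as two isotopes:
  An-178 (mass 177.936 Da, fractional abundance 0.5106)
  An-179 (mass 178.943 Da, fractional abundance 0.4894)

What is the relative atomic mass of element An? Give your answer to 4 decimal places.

178.4288 Da

The abundance-weighted mean is 0.5106 × 177.936 + 0.4894 × 178.943
= 90.85412 + 87.57470 = 178.42882 Da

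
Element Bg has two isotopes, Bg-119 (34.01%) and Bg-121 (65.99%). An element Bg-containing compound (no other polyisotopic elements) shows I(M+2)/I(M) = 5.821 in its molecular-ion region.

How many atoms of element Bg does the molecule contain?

With n Bg atoms, P(M+2)/P(M) = C(n,1)·p^(n−1)q / p^n = n·q/p = n · 0.6599/0.3401.
n = 5.821 × 0.3401/0.6599 = 3.00 ≈ 3

3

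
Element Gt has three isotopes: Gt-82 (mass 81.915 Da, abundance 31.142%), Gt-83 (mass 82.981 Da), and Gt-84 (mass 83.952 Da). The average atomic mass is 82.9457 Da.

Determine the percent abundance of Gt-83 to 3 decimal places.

38.305%

The remaining 68.858% is split between Gt-83 (fraction x) and Gt-84 (fraction 0.68858 − x).
Substituting: 82.981x + 83.952(0.68858 − x) = 57.4357307
(82.981 − 83.952)x = -0.37193746  ⇒  x = 0.38305, y = 0.30553
Gt-83: 38.305%, Gt-84: 30.553%.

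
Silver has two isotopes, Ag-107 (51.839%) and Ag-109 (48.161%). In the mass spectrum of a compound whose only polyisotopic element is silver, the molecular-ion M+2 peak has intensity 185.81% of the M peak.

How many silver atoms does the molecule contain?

2

With n Ag atoms, P(M+2)/P(M) = C(n,1)·p^(n−1)q / p^n = n·q/p = n · 0.48161/0.51839.
n = 1.8581 × 0.51839/0.48161 = 2.00 ≈ 2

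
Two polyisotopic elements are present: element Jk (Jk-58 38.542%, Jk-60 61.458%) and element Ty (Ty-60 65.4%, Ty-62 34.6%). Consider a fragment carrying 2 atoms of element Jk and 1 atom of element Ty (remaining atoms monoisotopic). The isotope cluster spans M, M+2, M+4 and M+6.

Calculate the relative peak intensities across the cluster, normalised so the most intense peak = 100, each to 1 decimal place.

Element Jk pattern (n=2): 0.14854858 : 0.47374285 : 0.37770858
Element Ty pattern (n=1): 0.6540 : 0.3460
Convolve the two distributions (both contribute in 2-u steps):
  M: 0.14854858×0.6540 = 0.097151
  M+2: 0.14854858×0.3460 + 0.47374285×0.6540 = 0.361226
  M+4: 0.47374285×0.3460 + 0.37770858×0.6540 = 0.410936
  M+6: 0.37770858×0.3460 = 0.130687
Scale to base peak (0.410936) = 100: 23.6 : 87.9 : 100.0 : 31.8

23.6 : 87.9 : 100.0 : 31.8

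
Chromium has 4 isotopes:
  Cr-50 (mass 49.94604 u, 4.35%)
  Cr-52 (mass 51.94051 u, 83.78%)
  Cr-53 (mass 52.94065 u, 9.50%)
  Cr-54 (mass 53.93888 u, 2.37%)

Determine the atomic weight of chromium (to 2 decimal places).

Ar = Σ fᵢ·mᵢ = 0.0435 × 49.94604 + 0.8378 × 51.94051 + 0.0950 × 52.94065 + 0.0237 × 53.93888
= 2.172653 + 43.515759 + 5.029362 + 1.278351 = 51.996125 u

52.00 u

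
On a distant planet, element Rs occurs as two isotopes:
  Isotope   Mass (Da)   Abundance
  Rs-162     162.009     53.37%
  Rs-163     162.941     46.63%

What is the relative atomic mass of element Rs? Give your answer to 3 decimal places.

162.444 Da

Weight each isotope mass by its fractional abundance: 0.5337 × 162.009 + 0.4663 × 162.941
= 86.4642 + 75.9794 = 162.4436 Da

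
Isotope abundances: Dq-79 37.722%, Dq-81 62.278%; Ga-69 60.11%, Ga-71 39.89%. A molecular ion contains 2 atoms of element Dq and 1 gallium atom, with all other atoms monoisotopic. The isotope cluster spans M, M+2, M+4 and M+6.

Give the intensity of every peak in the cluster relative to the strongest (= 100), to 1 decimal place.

20.3 : 80.7 : 100.0 : 36.8

Element Dq pattern (n=2): 0.14229493 : 0.46985014 : 0.38785493
Gallium pattern (n=1): 0.6011 : 0.3989
Convolve the two distributions (both contribute in 2-u steps):
  M: 0.14229493×0.6011 = 0.085533
  M+2: 0.14229493×0.3989 + 0.46985014×0.6011 = 0.339188
  M+4: 0.46985014×0.3989 + 0.38785493×0.6011 = 0.420563
  M+6: 0.38785493×0.3989 = 0.154715
Scale to base peak (0.420563) = 100: 20.3 : 80.7 : 100.0 : 36.8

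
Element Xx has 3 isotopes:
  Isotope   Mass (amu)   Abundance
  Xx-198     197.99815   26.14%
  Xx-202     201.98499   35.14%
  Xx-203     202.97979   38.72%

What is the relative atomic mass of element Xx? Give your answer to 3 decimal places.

The abundance-weighted mean is 0.2614 × 197.99815 + 0.3514 × 201.98499 + 0.3872 × 202.97979
= 51.756716 + 70.977525 + 78.593775 = 201.328016 amu

201.328 amu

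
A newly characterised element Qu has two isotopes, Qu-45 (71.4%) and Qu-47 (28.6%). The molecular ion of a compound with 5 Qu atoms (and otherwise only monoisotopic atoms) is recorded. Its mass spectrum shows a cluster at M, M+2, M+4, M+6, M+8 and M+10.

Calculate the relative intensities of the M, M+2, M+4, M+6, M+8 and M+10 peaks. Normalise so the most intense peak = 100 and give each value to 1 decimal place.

Expanding (0.714 + 0.286)^5:
P(M) = 0.714^5 = 0.185563
P(M+2) = 5 × 0.714^4 × 0.286^1 = 0.371646
P(M+4) = 10 × 0.714^3 × 0.286^2 = 0.297733
P(M+6) = 10 × 0.714^2 × 0.286^3 = 0.119260
P(M+8) = 5 × 0.714^1 × 0.286^4 = 0.023885
P(M+10) = 0.286^5 = 0.001914
The M+2 peak is largest (0.371646); scaling to 100 gives 49.9 : 100.0 : 80.1 : 32.1 : 6.4 : 0.5.

49.9 : 100.0 : 80.1 : 32.1 : 6.4 : 0.5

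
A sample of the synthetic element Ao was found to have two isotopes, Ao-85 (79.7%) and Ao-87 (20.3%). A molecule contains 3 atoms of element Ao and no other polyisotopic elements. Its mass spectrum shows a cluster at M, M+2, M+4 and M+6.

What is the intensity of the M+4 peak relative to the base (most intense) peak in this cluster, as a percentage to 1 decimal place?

(0.797 + 0.203)^3 gives M 0.5063, M+2 0.3868, M+4 0.0985, M+6 0.0084; the largest is M.
P(M) = C(3,0) × 0.797^3 × 0.203^0 = 1 × 0.50626157 × 1.0000 = 0.506262 (base)
P(M+4) = C(3,2) × 0.797^1 × 0.203^2 = 3 × 0.7970 × 0.041209 = 0.098531
Relative intensity = 0.098531 / 0.506262 × 100 = 19.5

19.5%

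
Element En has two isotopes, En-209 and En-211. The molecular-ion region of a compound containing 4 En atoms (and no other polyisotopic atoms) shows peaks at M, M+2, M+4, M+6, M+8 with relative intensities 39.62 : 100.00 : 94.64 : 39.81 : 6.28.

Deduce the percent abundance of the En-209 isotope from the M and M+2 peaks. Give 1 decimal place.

61.3%

Write p for the En-209 fraction. I(M+2)/I(M) = [C(4,1)·p^3·(1−p)] / p^4 = 4·(1−p)/p = 100.00/39.62 = 2.5240
(1−p)/p = 2.5240/4 = 0.6310  ⇒  p = 1/(1 + 0.6310) = 0.6131
En-209: 61.3%, En-211: 38.7%.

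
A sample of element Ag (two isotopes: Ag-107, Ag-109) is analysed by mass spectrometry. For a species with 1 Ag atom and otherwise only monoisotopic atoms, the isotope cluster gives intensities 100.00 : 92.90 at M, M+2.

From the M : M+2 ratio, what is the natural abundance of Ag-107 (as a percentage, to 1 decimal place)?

51.8%

Let p = fractional abundance of Ag-107. I(M+2)/I(M) = [C(1,1)·p^0·(1−p)] / p^1 = 1·(1−p)/p = 92.90/100.00 = 0.9290
(1−p)/p = 0.9290/1 = 0.9290  ⇒  p = 1/(1 + 0.9290) = 0.5184
Ag-107: 51.8%, Ag-109: 48.2%.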